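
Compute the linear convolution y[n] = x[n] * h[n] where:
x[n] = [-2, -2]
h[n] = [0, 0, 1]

y[n] = sum_k x[k]*h[n-k]. Output length = len(x) + len(h) - 1 = 2 + 3 - 1 = 4.
y[0] = -2*0 = 0
y[1] = -2*0 + -2*0 = 0
y[2] = -2*0 + -2*1 = -2
y[3] = -2*1 = -2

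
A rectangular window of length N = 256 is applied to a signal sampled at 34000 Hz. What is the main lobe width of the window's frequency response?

For a rectangular window of length N,
the main lobe width in frequency is 2*f_s/N.
= 2*34000/256 = 2125/8 Hz
This determines the minimum frequency separation for resolving two sinusoids.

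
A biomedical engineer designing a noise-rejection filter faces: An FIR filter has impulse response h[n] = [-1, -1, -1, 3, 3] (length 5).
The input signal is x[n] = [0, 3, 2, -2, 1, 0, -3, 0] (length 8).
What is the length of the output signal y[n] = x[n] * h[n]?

For linear convolution, the output length is:
len(y) = len(x) + len(h) - 1 = 8 + 5 - 1 = 12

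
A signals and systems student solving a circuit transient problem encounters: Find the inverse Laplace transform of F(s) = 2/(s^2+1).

Standard pair: w/(s^2+w^2) <-> sin(wt)*u(t)
Recognize w^2 = 1, so w = 1; numerator 2 = 2*1.
f(t) = 2*sin(t)*u(t)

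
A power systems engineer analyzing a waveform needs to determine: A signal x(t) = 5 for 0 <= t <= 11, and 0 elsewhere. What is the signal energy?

Energy = integral of |x(t)|^2 dt over the signal duration
= 5^2 * 11 = 25 * 11 = 275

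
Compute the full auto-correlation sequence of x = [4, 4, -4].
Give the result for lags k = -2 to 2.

r_xx[k] = sum_m x[m]*x[m+k], indexed from 0, for k = -2 to 2:
  r_xx[-2] = x[2]*x[0] = -16
  r_xx[-1] = x[1]*x[0] + x[2]*x[1] = 0
  r_xx[0] = x[0]*x[0] + x[1]*x[1] + x[2]*x[2] = 48
  r_xx[1] = x[0]*x[1] + x[1]*x[2] = 0
  r_xx[2] = x[0]*x[2] = -16
r_xx = [-16, 0, 48, 0, -16]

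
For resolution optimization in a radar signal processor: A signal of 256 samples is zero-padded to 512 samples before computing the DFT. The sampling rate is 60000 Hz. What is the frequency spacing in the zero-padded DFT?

Original DFT: N = 256, resolution = f_s/N = 60000/256 = 1875/8 Hz
Zero-padded DFT: N = 512, resolution = f_s/N = 60000/512 = 1875/16 Hz
Zero-padding interpolates the spectrum (finer frequency grid)
but does NOT improve the true spectral resolution (ability to resolve close frequencies).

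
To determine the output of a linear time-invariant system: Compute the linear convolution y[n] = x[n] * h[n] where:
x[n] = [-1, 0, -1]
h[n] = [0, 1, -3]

y[n] = sum_k x[k]*h[n-k]. Output length = len(x) + len(h) - 1 = 3 + 3 - 1 = 5.
y[0] = -1*0 = 0
y[1] = 0*0 + -1*1 = -1
y[2] = -1*0 + 0*1 + -1*-3 = 3
y[3] = -1*1 + 0*-3 = -1
y[4] = -1*-3 = 3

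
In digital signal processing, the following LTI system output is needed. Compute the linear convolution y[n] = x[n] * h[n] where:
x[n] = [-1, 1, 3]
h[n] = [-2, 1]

y[n] = sum_k x[k]*h[n-k]. Output length = len(x) + len(h) - 1 = 3 + 2 - 1 = 4.
y[0] = -1*-2 = 2
y[1] = 1*-2 + -1*1 = -3
y[2] = 3*-2 + 1*1 = -5
y[3] = 3*1 = 3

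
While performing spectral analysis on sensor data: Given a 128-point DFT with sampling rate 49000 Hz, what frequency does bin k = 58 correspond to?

The frequency of DFT bin k is: f_k = k * f_s / N
f_58 = 58 * 49000 / 128 = 177625/8 Hz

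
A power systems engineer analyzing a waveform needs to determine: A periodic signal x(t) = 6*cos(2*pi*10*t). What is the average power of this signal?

Average power of A*cos(wt) is A^2/2.
P = 6^2 / 2 = 36/2 = 18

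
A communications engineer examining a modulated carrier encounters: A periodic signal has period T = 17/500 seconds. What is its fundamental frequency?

The fundamental frequency is the reciprocal of the period.
f = 1/T = 1/(17/500) = 500/17 Hz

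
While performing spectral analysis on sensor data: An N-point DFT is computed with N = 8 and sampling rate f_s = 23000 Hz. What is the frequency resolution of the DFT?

DFT frequency resolution = f_s / N
= 23000 / 8 = 2875 Hz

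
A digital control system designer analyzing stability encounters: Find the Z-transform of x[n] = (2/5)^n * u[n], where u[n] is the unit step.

The Z-transform of a^n * u[n] is z/(z-a) for |z| > |a|.
Here a = 2/5, so X(z) = z/(z - (2/5)) = 5z/(5z - 2)
ROC: |z| > 2/5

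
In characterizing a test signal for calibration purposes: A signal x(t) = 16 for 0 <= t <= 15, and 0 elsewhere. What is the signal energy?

Energy = integral of |x(t)|^2 dt over the signal duration
= 16^2 * 15 = 256 * 15 = 3840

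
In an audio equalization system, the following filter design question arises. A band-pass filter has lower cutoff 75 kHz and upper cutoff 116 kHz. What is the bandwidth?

Bandwidth = f_high - f_low
= 116 kHz - 75 kHz = 41 kHz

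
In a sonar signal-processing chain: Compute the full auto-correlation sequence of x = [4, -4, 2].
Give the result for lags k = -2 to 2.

r_xx[k] = sum_m x[m]*x[m+k], indexed from 0, for k = -2 to 2:
  r_xx[-2] = x[2]*x[0] = 8
  r_xx[-1] = x[1]*x[0] + x[2]*x[1] = -24
  r_xx[0] = x[0]*x[0] + x[1]*x[1] + x[2]*x[2] = 36
  r_xx[1] = x[0]*x[1] + x[1]*x[2] = -24
  r_xx[2] = x[0]*x[2] = 8
r_xx = [8, -24, 36, -24, 8]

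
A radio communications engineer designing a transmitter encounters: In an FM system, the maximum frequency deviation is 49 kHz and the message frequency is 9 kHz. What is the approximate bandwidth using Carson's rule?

Carson's rule: BW = 2*(delta_f + f_m)
= 2*(49 + 9) kHz = 116 kHz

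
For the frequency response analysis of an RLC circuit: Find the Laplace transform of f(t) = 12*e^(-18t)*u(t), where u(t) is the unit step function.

Standard Laplace transform pair:
e^(-at)*u(t) <-> 1/(s+a)
With a = 18: L{12*e^(-18t)*u(t)} = 12/(s+18), ROC: Re(s) > -18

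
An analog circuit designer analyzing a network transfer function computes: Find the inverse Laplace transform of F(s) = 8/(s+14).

Standard pair: k/(s+a) <-> k*e^(-at)*u(t)
With k=8, a=14: f(t) = 8*e^(-14t)*u(t)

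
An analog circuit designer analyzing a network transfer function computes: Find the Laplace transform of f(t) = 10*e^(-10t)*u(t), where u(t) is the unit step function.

Standard Laplace transform pair:
e^(-at)*u(t) <-> 1/(s+a)
With a = 10: L{10*e^(-10t)*u(t)} = 10/(s+10), ROC: Re(s) > -10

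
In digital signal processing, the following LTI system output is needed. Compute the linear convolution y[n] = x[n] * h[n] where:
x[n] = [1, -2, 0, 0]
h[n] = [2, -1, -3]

y[n] = sum_k x[k]*h[n-k]. Output length = len(x) + len(h) - 1 = 4 + 3 - 1 = 6.
y[0] = 1*2 = 2
y[1] = -2*2 + 1*-1 = -5
y[2] = 0*2 + -2*-1 + 1*-3 = -1
y[3] = 0*2 + 0*-1 + -2*-3 = 6
y[4] = 0*-1 + 0*-3 = 0
y[5] = 0*-3 = 0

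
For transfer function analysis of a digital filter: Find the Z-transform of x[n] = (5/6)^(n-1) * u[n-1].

Time-shifting property: if X(z) = Z{x[n]}, then Z{x[n-d]} = z^(-d) * X(z)
X(z) = z/(z - 5/6) for x[n] = (5/6)^n * u[n]
Z{x[n-1]} = z^(-1) * z/(z - 5/6) = 1/(z - 5/6)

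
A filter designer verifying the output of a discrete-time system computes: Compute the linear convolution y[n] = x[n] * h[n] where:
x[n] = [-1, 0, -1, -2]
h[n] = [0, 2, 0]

y[n] = sum_k x[k]*h[n-k]. Output length = len(x) + len(h) - 1 = 4 + 3 - 1 = 6.
y[0] = -1*0 = 0
y[1] = 0*0 + -1*2 = -2
y[2] = -1*0 + 0*2 + -1*0 = 0
y[3] = -2*0 + -1*2 + 0*0 = -2
y[4] = -2*2 + -1*0 = -4
y[5] = -2*0 = 0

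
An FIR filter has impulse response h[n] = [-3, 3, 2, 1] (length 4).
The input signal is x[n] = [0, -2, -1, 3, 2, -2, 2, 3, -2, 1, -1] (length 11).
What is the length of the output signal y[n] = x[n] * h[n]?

For linear convolution, the output length is:
len(y) = len(x) + len(h) - 1 = 11 + 4 - 1 = 14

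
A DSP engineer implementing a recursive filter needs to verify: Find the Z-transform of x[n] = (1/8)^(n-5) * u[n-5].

Time-shifting property: if X(z) = Z{x[n]}, then Z{x[n-d]} = z^(-d) * X(z)
X(z) = z/(z - 1/8) for x[n] = (1/8)^n * u[n]
Z{x[n-5]} = z^(-5) * z/(z - 1/8) = z^(-4)/(z - 1/8)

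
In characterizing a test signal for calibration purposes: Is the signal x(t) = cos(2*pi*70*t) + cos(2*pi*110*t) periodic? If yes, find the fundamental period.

f1 = 70 Hz, f2 = 110 Hz
Period T1 = 1/70, T2 = 1/110
Ratio T1/T2 = 110/70, which is rational.
The signal is periodic with fundamental period T = 1/GCD(70,110) = 1/10 s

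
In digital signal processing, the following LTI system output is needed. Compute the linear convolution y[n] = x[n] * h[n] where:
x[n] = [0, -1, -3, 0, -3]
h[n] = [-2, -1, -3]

y[n] = sum_k x[k]*h[n-k]. Output length = len(x) + len(h) - 1 = 5 + 3 - 1 = 7.
y[0] = 0*-2 = 0
y[1] = -1*-2 + 0*-1 = 2
y[2] = -3*-2 + -1*-1 + 0*-3 = 7
y[3] = 0*-2 + -3*-1 + -1*-3 = 6
y[4] = -3*-2 + 0*-1 + -3*-3 = 15
y[5] = -3*-1 + 0*-3 = 3
y[6] = -3*-3 = 9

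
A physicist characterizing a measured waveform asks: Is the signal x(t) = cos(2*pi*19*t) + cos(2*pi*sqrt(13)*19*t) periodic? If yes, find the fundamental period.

f1 = 19 Hz, f2 = 19*sqrt(13) Hz
Ratio f2/f1 = sqrt(13), which is irrational.
Since the frequency ratio is irrational, no common period exists.
The signal is not periodic.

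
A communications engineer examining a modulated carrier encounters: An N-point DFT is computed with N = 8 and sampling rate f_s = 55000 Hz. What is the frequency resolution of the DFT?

DFT frequency resolution = f_s / N
= 55000 / 8 = 6875 Hz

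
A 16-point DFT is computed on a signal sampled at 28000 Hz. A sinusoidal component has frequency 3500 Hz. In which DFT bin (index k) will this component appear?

DFT frequency resolution = f_s/N = 28000/16 = 1750 Hz
Bin index k = f_signal / resolution = 3500 / 1750 = 2
The signal frequency 3500 Hz falls in DFT bin k = 2.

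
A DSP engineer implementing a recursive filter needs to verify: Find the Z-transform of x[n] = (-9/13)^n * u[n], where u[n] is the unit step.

The Z-transform of a^n * u[n] is z/(z-a) for |z| > |a|.
Here a = -9/13, so X(z) = z/(z - (-9/13)) = 13z/(13z + 9)
ROC: |z| > 9/13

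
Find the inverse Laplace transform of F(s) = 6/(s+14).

Standard pair: k/(s+a) <-> k*e^(-at)*u(t)
With k=6, a=14: f(t) = 6*e^(-14t)*u(t)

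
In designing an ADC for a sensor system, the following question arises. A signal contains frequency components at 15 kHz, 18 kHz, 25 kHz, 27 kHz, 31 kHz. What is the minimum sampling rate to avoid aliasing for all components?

The highest frequency component is f_max = 31 kHz.
Nyquist rate = 2 * f_max = 2 * 31 kHz = 62 kHz.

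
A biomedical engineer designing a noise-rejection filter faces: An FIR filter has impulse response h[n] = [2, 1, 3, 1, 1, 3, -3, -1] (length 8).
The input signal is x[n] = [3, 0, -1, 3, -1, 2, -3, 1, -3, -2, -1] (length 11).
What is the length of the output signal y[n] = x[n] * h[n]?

For linear convolution, the output length is:
len(y) = len(x) + len(h) - 1 = 11 + 8 - 1 = 18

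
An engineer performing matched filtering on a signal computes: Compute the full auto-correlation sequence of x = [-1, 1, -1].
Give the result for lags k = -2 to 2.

r_xx[k] = sum_m x[m]*x[m+k], indexed from 0, for k = -2 to 2:
  r_xx[-2] = x[2]*x[0] = 1
  r_xx[-1] = x[1]*x[0] + x[2]*x[1] = -2
  r_xx[0] = x[0]*x[0] + x[1]*x[1] + x[2]*x[2] = 3
  r_xx[1] = x[0]*x[1] + x[1]*x[2] = -2
  r_xx[2] = x[0]*x[2] = 1
r_xx = [1, -2, 3, -2, 1]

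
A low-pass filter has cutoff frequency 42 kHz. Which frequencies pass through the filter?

A low-pass filter passes all frequencies below the cutoff frequency 42 kHz and attenuates higher frequencies.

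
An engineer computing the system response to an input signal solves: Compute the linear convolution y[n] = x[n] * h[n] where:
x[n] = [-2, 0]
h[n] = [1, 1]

y[n] = sum_k x[k]*h[n-k]. Output length = len(x) + len(h) - 1 = 2 + 2 - 1 = 3.
y[0] = -2*1 = -2
y[1] = 0*1 + -2*1 = -2
y[2] = 0*1 = 0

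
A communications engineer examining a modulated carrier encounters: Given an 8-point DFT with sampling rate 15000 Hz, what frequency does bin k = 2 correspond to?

The frequency of DFT bin k is: f_k = k * f_s / N
f_2 = 2 * 15000 / 8 = 3750 Hz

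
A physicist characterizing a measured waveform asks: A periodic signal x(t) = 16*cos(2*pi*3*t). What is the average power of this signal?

Average power of A*cos(wt) is A^2/2.
P = 16^2 / 2 = 256/2 = 128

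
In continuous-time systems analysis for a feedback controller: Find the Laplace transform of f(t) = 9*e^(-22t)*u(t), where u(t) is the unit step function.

Standard Laplace transform pair:
e^(-at)*u(t) <-> 1/(s+a)
With a = 22: L{9*e^(-22t)*u(t)} = 9/(s+22), ROC: Re(s) > -22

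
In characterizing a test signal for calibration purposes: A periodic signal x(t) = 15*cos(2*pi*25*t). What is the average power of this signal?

Average power of A*cos(wt) is A^2/2.
P = 15^2 / 2 = 225/2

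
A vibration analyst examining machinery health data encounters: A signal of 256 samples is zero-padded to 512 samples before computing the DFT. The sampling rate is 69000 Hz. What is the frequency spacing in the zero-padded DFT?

Original DFT: N = 256, resolution = f_s/N = 69000/256 = 8625/32 Hz
Zero-padded DFT: N = 512, resolution = f_s/N = 69000/512 = 8625/64 Hz
Zero-padding interpolates the spectrum (finer frequency grid)
but does NOT improve the true spectral resolution (ability to resolve close frequencies).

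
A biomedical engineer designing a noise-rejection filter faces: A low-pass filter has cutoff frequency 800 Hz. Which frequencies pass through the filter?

A low-pass filter passes all frequencies below the cutoff frequency 800 Hz and attenuates higher frequencies.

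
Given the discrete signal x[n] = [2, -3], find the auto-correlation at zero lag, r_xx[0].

The auto-correlation at zero lag r_xx[0] equals the signal energy.
r_xx[0] = sum of x[n]^2 = 2^2 + (-3)^2
= 4 + 9 = 13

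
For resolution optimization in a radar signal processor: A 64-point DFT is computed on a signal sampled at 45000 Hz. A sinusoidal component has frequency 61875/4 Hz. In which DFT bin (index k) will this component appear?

DFT frequency resolution = f_s/N = 45000/64 = 5625/8 Hz
Bin index k = f_signal / resolution = 61875/4 / 5625/8 = 22
The signal frequency 61875/4 Hz falls in DFT bin k = 22.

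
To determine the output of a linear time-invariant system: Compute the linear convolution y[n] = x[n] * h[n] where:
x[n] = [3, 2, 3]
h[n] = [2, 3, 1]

y[n] = sum_k x[k]*h[n-k]. Output length = len(x) + len(h) - 1 = 3 + 3 - 1 = 5.
y[0] = 3*2 = 6
y[1] = 2*2 + 3*3 = 13
y[2] = 3*2 + 2*3 + 3*1 = 15
y[3] = 3*3 + 2*1 = 11
y[4] = 3*1 = 3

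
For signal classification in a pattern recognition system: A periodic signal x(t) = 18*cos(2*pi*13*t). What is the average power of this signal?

Average power of A*cos(wt) is A^2/2.
P = 18^2 / 2 = 324/2 = 162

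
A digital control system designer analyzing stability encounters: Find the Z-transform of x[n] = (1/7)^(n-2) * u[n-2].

Time-shifting property: if X(z) = Z{x[n]}, then Z{x[n-d]} = z^(-d) * X(z)
X(z) = z/(z - 1/7) for x[n] = (1/7)^n * u[n]
Z{x[n-2]} = z^(-2) * z/(z - 1/7) = z^(-1)/(z - 1/7)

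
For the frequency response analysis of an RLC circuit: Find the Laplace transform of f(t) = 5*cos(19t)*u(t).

Standard pair: cos(wt)*u(t) <-> s/(s^2+w^2)
With w = 19: L{5*cos(19t)*u(t)} = 5s/(s^2+361)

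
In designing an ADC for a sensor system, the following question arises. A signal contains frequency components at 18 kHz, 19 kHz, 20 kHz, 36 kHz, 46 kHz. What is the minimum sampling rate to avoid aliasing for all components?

The highest frequency component is f_max = 46 kHz.
Nyquist rate = 2 * f_max = 2 * 46 kHz = 92 kHz.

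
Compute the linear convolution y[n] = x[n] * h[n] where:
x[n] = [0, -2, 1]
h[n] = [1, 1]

y[n] = sum_k x[k]*h[n-k]. Output length = len(x) + len(h) - 1 = 3 + 2 - 1 = 4.
y[0] = 0*1 = 0
y[1] = -2*1 + 0*1 = -2
y[2] = 1*1 + -2*1 = -1
y[3] = 1*1 = 1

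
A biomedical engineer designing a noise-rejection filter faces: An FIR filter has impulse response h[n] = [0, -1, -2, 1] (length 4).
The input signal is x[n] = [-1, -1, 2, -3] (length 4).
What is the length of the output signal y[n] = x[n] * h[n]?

For linear convolution, the output length is:
len(y) = len(x) + len(h) - 1 = 4 + 4 - 1 = 7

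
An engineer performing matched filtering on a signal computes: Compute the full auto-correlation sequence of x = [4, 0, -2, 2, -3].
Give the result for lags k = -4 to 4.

r_xx[k] = sum_m x[m]*x[m+k], indexed from 0, for k = -4 to 4:
  r_xx[-4] = x[4]*x[0] = -12
  r_xx[-3] = x[3]*x[0] + x[4]*x[1] = 8
  r_xx[-2] = x[2]*x[0] + x[3]*x[1] + x[4]*x[2] = -2
  r_xx[-1] = x[1]*x[0] + x[2]*x[1] + x[3]*x[2] + x[4]*x[3] = -10
  r_xx[0] = x[0]*x[0] + x[1]*x[1] + x[2]*x[2] + x[3]*x[3] + x[4]*x[4] = 33
  r_xx[1] = x[0]*x[1] + x[1]*x[2] + x[2]*x[3] + x[3]*x[4] = -10
  r_xx[2] = x[0]*x[2] + x[1]*x[3] + x[2]*x[4] = -2
  r_xx[3] = x[0]*x[3] + x[1]*x[4] = 8
  r_xx[4] = x[0]*x[4] = -12
r_xx = [-12, 8, -2, -10, 33, -10, -2, 8, -12]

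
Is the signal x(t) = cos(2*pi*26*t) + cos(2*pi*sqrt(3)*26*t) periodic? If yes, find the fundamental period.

f1 = 26 Hz, f2 = 26*sqrt(3) Hz
Ratio f2/f1 = sqrt(3), which is irrational.
Since the frequency ratio is irrational, no common period exists.
The signal is not periodic.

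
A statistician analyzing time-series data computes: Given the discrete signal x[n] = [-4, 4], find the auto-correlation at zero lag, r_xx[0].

The auto-correlation at zero lag r_xx[0] equals the signal energy.
r_xx[0] = sum of x[n]^2 = (-4)^2 + 4^2
= 16 + 16 = 32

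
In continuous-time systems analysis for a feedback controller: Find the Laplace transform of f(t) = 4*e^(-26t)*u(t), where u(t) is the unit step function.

Standard Laplace transform pair:
e^(-at)*u(t) <-> 1/(s+a)
With a = 26: L{4*e^(-26t)*u(t)} = 4/(s+26), ROC: Re(s) > -26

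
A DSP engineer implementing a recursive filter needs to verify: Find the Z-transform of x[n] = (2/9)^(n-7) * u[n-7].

Time-shifting property: if X(z) = Z{x[n]}, then Z{x[n-d]} = z^(-d) * X(z)
X(z) = z/(z - 2/9) for x[n] = (2/9)^n * u[n]
Z{x[n-7]} = z^(-7) * z/(z - 2/9) = z^(-6)/(z - 2/9)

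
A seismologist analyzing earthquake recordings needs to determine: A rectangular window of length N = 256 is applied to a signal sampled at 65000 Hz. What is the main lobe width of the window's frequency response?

For a rectangular window of length N,
the main lobe width in frequency is 2*f_s/N.
= 2*65000/256 = 8125/16 Hz
This determines the minimum frequency separation for resolving two sinusoids.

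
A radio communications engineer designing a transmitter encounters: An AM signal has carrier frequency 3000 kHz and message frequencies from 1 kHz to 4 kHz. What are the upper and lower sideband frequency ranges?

Upper sideband (USB) = fc + [fm_low, fm_high] = 3000 + [1, 4] = [3001, 3004] kHz
Lower sideband (LSB) = fc - [fm_high, fm_low] = 3000 - [4, 1] = [2996, 2999] kHz
Total occupied spectrum: 2996 kHz to 3004 kHz (plus carrier at 3000 kHz)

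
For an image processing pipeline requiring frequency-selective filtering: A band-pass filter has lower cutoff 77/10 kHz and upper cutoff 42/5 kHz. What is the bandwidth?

Bandwidth = f_high - f_low
= 42/5 kHz - 77/10 kHz = 7/10 kHz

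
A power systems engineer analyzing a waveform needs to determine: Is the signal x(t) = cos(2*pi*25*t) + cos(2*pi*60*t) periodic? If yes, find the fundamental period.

f1 = 25 Hz, f2 = 60 Hz
Period T1 = 1/25, T2 = 1/60
Ratio T1/T2 = 60/25, which is rational.
The signal is periodic with fundamental period T = 1/GCD(25,60) = 1/5 s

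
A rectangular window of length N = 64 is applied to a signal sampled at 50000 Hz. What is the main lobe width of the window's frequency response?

For a rectangular window of length N,
the main lobe width in frequency is 2*f_s/N.
= 2*50000/64 = 3125/2 Hz
This determines the minimum frequency separation for resolving two sinusoids.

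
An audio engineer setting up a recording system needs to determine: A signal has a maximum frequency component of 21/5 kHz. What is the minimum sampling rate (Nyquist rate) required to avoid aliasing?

By the Nyquist-Shannon sampling theorem,
the minimum sampling rate (Nyquist rate) must be at least 2 * f_max.
Nyquist rate = 2 * 21/5 kHz = 42/5 kHz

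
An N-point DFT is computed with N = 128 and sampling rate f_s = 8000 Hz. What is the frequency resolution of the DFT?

DFT frequency resolution = f_s / N
= 8000 / 128 = 125/2 Hz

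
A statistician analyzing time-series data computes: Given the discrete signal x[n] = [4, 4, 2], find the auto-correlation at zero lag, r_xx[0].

The auto-correlation at zero lag r_xx[0] equals the signal energy.
r_xx[0] = sum of x[n]^2 = 4^2 + 4^2 + 2^2
= 16 + 16 + 4 = 36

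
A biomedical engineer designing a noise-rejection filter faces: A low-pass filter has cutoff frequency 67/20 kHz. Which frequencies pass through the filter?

A low-pass filter passes all frequencies below the cutoff frequency 67/20 kHz and attenuates higher frequencies.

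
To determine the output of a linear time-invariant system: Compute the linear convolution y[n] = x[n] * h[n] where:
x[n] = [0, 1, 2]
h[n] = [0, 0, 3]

y[n] = sum_k x[k]*h[n-k]. Output length = len(x) + len(h) - 1 = 3 + 3 - 1 = 5.
y[0] = 0*0 = 0
y[1] = 1*0 + 0*0 = 0
y[2] = 2*0 + 1*0 + 0*3 = 0
y[3] = 2*0 + 1*3 = 3
y[4] = 2*3 = 6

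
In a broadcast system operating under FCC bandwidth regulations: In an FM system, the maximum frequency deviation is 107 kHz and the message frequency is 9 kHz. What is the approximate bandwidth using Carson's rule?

Carson's rule: BW = 2*(delta_f + f_m)
= 2*(107 + 9) kHz = 232 kHz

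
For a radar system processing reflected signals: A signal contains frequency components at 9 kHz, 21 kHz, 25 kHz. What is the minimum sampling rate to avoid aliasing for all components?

The highest frequency component is f_max = 25 kHz.
Nyquist rate = 2 * f_max = 2 * 25 kHz = 50 kHz.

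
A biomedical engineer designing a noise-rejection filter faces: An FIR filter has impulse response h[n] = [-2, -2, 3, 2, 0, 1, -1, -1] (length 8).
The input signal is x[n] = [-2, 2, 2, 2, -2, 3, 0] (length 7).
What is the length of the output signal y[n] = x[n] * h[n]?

For linear convolution, the output length is:
len(y) = len(x) + len(h) - 1 = 7 + 8 - 1 = 14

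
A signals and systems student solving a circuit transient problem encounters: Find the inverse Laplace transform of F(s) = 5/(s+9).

Standard pair: k/(s+a) <-> k*e^(-at)*u(t)
With k=5, a=9: f(t) = 5*e^(-9t)*u(t)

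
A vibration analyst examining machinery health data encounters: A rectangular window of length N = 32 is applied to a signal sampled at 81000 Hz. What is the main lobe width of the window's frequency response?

For a rectangular window of length N,
the main lobe width in frequency is 2*f_s/N.
= 2*81000/32 = 10125/2 Hz
This determines the minimum frequency separation for resolving two sinusoids.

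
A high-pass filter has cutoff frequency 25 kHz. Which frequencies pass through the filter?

A high-pass filter passes all frequencies above the cutoff frequency 25 kHz and attenuates lower frequencies.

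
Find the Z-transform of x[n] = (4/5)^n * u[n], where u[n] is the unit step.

The Z-transform of a^n * u[n] is z/(z-a) for |z| > |a|.
Here a = 4/5, so X(z) = z/(z - (4/5)) = 5z/(5z - 4)
ROC: |z| > 4/5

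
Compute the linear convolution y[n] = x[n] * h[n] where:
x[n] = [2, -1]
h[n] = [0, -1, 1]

y[n] = sum_k x[k]*h[n-k]. Output length = len(x) + len(h) - 1 = 2 + 3 - 1 = 4.
y[0] = 2*0 = 0
y[1] = -1*0 + 2*-1 = -2
y[2] = -1*-1 + 2*1 = 3
y[3] = -1*1 = -1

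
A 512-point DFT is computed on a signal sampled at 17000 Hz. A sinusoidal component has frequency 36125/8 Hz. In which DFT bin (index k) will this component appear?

DFT frequency resolution = f_s/N = 17000/512 = 2125/64 Hz
Bin index k = f_signal / resolution = 36125/8 / 2125/64 = 136
The signal frequency 36125/8 Hz falls in DFT bin k = 136.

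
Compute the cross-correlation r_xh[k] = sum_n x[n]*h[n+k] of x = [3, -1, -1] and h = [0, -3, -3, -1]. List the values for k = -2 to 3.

Both sequences indexed from 0 and zero outside their support.
Lags with overlap: k = -2 to 3.
  r_xh[-2] = x[2]*h[0] = 0
  r_xh[-1] = x[1]*h[0] + x[2]*h[1] = 3
  r_xh[0] = x[0]*h[0] + x[1]*h[1] + x[2]*h[2] = 6
  r_xh[1] = x[0]*h[1] + x[1]*h[2] + x[2]*h[3] = -5
  r_xh[2] = x[0]*h[2] + x[1]*h[3] = -8
  r_xh[3] = x[0]*h[3] = -3
r_xh = [0, 3, 6, -5, -8, -3] (for k = -2, ..., 3)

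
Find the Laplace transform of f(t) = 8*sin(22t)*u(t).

Standard pair: sin(wt)*u(t) <-> w/(s^2+w^2)
With w = 22: L{8*sin(22t)*u(t)} = 176/(s^2+484)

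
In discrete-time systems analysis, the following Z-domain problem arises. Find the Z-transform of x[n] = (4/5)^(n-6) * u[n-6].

Time-shifting property: if X(z) = Z{x[n]}, then Z{x[n-d]} = z^(-d) * X(z)
X(z) = z/(z - 4/5) for x[n] = (4/5)^n * u[n]
Z{x[n-6]} = z^(-6) * z/(z - 4/5) = z^(-5)/(z - 4/5)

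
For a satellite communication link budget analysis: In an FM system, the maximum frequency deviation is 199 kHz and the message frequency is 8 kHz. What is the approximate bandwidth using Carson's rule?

Carson's rule: BW = 2*(delta_f + f_m)
= 2*(199 + 8) kHz = 414 kHz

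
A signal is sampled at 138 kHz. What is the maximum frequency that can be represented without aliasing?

The maximum frequency that can be represented without aliasing
is the Nyquist frequency: f_max = f_s / 2 = 138 kHz / 2 = 69 kHz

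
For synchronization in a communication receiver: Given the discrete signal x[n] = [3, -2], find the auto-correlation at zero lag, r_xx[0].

The auto-correlation at zero lag r_xx[0] equals the signal energy.
r_xx[0] = sum of x[n]^2 = 3^2 + (-2)^2
= 9 + 4 = 13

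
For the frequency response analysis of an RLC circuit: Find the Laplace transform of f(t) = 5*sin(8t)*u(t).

Standard pair: sin(wt)*u(t) <-> w/(s^2+w^2)
With w = 8: L{5*sin(8t)*u(t)} = 40/(s^2+64)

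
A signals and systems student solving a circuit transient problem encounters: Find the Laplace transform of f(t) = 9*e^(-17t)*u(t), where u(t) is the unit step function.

Standard Laplace transform pair:
e^(-at)*u(t) <-> 1/(s+a)
With a = 17: L{9*e^(-17t)*u(t)} = 9/(s+17), ROC: Re(s) > -17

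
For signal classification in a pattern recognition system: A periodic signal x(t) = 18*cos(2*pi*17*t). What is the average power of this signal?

Average power of A*cos(wt) is A^2/2.
P = 18^2 / 2 = 324/2 = 162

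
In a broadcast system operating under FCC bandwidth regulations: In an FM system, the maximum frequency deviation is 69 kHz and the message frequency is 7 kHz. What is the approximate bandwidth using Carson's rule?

Carson's rule: BW = 2*(delta_f + f_m)
= 2*(69 + 7) kHz = 152 kHz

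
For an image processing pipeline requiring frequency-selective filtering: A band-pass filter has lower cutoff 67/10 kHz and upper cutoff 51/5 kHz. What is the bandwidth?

Bandwidth = f_high - f_low
= 51/5 kHz - 67/10 kHz = 7/2 kHz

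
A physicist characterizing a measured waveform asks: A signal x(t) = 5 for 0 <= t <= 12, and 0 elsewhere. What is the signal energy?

Energy = integral of |x(t)|^2 dt over the signal duration
= 5^2 * 12 = 25 * 12 = 300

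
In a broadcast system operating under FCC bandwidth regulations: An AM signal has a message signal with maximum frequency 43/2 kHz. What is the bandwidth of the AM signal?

In AM (double-sideband), the bandwidth is twice the message frequency.
BW = 2 * f_m = 2 * 43/2 kHz = 43 kHz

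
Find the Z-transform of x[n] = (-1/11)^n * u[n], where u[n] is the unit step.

The Z-transform of a^n * u[n] is z/(z-a) for |z| > |a|.
Here a = -1/11, so X(z) = z/(z - (-1/11)) = 11z/(11z + 1)
ROC: |z| > 1/11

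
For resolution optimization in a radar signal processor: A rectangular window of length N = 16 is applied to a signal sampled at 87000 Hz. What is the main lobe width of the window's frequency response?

For a rectangular window of length N,
the main lobe width in frequency is 2*f_s/N.
= 2*87000/16 = 10875 Hz
This determines the minimum frequency separation for resolving two sinusoids.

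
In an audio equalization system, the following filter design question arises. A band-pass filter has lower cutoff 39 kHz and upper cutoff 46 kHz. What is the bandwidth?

Bandwidth = f_high - f_low
= 46 kHz - 39 kHz = 7 kHz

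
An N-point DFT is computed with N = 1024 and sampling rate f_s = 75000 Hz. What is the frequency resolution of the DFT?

DFT frequency resolution = f_s / N
= 75000 / 1024 = 9375/128 Hz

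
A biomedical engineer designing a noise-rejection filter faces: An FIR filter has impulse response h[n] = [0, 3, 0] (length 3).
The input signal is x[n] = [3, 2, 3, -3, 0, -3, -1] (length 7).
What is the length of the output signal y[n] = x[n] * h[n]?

For linear convolution, the output length is:
len(y) = len(x) + len(h) - 1 = 7 + 3 - 1 = 9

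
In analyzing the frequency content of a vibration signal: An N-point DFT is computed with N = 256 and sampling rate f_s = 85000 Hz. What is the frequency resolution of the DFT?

DFT frequency resolution = f_s / N
= 85000 / 256 = 10625/32 Hz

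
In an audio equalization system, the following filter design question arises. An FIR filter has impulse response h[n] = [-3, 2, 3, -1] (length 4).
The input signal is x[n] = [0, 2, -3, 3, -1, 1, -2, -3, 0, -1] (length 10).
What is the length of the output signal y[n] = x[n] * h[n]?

For linear convolution, the output length is:
len(y) = len(x) + len(h) - 1 = 10 + 4 - 1 = 13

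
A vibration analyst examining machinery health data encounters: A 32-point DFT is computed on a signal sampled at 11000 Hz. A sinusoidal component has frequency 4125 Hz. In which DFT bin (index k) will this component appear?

DFT frequency resolution = f_s/N = 11000/32 = 1375/4 Hz
Bin index k = f_signal / resolution = 4125 / 1375/4 = 12
The signal frequency 4125 Hz falls in DFT bin k = 12.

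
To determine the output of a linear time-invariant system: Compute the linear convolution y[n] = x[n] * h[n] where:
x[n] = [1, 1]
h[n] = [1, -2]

y[n] = sum_k x[k]*h[n-k]. Output length = len(x) + len(h) - 1 = 2 + 2 - 1 = 3.
y[0] = 1*1 = 1
y[1] = 1*1 + 1*-2 = -1
y[2] = 1*-2 = -2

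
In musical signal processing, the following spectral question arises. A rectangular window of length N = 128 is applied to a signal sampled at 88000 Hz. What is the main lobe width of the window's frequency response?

For a rectangular window of length N,
the main lobe width in frequency is 2*f_s/N.
= 2*88000/128 = 1375 Hz
This determines the minimum frequency separation for resolving two sinusoids.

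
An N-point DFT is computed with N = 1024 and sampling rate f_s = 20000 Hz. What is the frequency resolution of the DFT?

DFT frequency resolution = f_s / N
= 20000 / 1024 = 625/32 Hz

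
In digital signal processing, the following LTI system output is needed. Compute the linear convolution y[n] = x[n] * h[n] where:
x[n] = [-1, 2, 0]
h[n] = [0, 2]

y[n] = sum_k x[k]*h[n-k]. Output length = len(x) + len(h) - 1 = 3 + 2 - 1 = 4.
y[0] = -1*0 = 0
y[1] = 2*0 + -1*2 = -2
y[2] = 0*0 + 2*2 = 4
y[3] = 0*2 = 0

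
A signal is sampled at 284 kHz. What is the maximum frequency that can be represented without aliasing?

The maximum frequency that can be represented without aliasing
is the Nyquist frequency: f_max = f_s / 2 = 284 kHz / 2 = 142 kHz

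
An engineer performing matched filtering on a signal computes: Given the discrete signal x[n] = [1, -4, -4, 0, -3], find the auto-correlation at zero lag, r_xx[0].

The auto-correlation at zero lag r_xx[0] equals the signal energy.
r_xx[0] = sum of x[n]^2 = 1^2 + (-4)^2 + (-4)^2 + 0^2 + (-3)^2
= 1 + 16 + 16 + 0 + 9 = 42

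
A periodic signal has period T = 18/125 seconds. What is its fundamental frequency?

The fundamental frequency is the reciprocal of the period.
f = 1/T = 1/(18/125) = 125/18 Hz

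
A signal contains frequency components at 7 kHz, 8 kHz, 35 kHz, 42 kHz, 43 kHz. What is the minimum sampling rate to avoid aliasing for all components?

The highest frequency component is f_max = 43 kHz.
Nyquist rate = 2 * f_max = 2 * 43 kHz = 86 kHz.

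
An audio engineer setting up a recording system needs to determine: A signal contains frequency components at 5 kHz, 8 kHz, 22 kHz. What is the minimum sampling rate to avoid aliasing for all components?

The highest frequency component is f_max = 22 kHz.
Nyquist rate = 2 * f_max = 2 * 22 kHz = 44 kHz.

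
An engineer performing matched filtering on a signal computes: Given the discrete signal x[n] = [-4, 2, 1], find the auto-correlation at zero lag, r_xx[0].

The auto-correlation at zero lag r_xx[0] equals the signal energy.
r_xx[0] = sum of x[n]^2 = (-4)^2 + 2^2 + 1^2
= 16 + 4 + 1 = 21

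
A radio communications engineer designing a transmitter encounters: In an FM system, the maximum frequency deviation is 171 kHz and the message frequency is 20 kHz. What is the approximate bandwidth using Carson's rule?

Carson's rule: BW = 2*(delta_f + f_m)
= 2*(171 + 20) kHz = 382 kHz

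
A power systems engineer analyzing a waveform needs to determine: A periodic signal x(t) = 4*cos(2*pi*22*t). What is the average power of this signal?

Average power of A*cos(wt) is A^2/2.
P = 4^2 / 2 = 16/2 = 8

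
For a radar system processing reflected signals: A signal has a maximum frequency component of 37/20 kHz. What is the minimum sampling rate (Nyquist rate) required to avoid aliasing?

By the Nyquist-Shannon sampling theorem,
the minimum sampling rate (Nyquist rate) must be at least 2 * f_max.
Nyquist rate = 2 * 37/20 kHz = 37/10 kHz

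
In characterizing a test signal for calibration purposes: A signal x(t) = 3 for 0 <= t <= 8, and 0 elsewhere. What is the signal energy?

Energy = integral of |x(t)|^2 dt over the signal duration
= 3^2 * 8 = 9 * 8 = 72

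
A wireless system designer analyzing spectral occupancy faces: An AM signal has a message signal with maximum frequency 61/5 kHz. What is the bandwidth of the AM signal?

In AM (double-sideband), the bandwidth is twice the message frequency.
BW = 2 * f_m = 2 * 61/5 kHz = 122/5 kHz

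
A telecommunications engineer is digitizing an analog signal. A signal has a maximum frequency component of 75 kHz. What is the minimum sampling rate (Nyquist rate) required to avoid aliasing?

By the Nyquist-Shannon sampling theorem,
the minimum sampling rate (Nyquist rate) must be at least 2 * f_max.
Nyquist rate = 2 * 75 kHz = 150 kHz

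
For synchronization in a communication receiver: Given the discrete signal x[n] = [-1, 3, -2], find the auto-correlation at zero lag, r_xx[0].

The auto-correlation at zero lag r_xx[0] equals the signal energy.
r_xx[0] = sum of x[n]^2 = (-1)^2 + 3^2 + (-2)^2
= 1 + 9 + 4 = 14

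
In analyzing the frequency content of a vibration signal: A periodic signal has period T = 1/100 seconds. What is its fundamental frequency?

The fundamental frequency is the reciprocal of the period.
f = 1/T = 1/(1/100) = 100 Hz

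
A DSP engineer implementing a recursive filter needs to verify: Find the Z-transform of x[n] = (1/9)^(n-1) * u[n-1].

Time-shifting property: if X(z) = Z{x[n]}, then Z{x[n-d]} = z^(-d) * X(z)
X(z) = z/(z - 1/9) for x[n] = (1/9)^n * u[n]
Z{x[n-1]} = z^(-1) * z/(z - 1/9) = 1/(z - 1/9)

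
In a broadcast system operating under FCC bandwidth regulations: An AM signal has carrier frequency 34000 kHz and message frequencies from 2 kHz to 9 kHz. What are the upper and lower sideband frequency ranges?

Upper sideband (USB) = fc + [fm_low, fm_high] = 34000 + [2, 9] = [34002, 34009] kHz
Lower sideband (LSB) = fc - [fm_high, fm_low] = 34000 - [9, 2] = [33991, 33998] kHz
Total occupied spectrum: 33991 kHz to 34009 kHz (plus carrier at 34000 kHz)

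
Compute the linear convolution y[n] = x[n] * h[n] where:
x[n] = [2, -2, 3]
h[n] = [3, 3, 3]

y[n] = sum_k x[k]*h[n-k]. Output length = len(x) + len(h) - 1 = 3 + 3 - 1 = 5.
y[0] = 2*3 = 6
y[1] = -2*3 + 2*3 = 0
y[2] = 3*3 + -2*3 + 2*3 = 9
y[3] = 3*3 + -2*3 = 3
y[4] = 3*3 = 9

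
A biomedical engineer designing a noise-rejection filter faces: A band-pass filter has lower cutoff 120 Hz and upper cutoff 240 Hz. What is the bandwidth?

Bandwidth = f_high - f_low
= 240 Hz - 120 Hz = 120 Hz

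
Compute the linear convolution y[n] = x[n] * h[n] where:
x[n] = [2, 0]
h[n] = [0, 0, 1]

y[n] = sum_k x[k]*h[n-k]. Output length = len(x) + len(h) - 1 = 2 + 3 - 1 = 4.
y[0] = 2*0 = 0
y[1] = 0*0 + 2*0 = 0
y[2] = 0*0 + 2*1 = 2
y[3] = 0*1 = 0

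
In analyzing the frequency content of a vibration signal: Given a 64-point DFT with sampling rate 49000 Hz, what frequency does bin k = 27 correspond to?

The frequency of DFT bin k is: f_k = k * f_s / N
f_27 = 27 * 49000 / 64 = 165375/8 Hz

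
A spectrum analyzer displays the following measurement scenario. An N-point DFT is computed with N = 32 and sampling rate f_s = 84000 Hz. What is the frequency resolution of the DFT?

DFT frequency resolution = f_s / N
= 84000 / 32 = 2625 Hz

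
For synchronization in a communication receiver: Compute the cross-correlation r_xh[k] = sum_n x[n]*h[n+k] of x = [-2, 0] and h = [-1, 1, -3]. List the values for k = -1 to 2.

Both sequences indexed from 0 and zero outside their support.
Lags with overlap: k = -1 to 2.
  r_xh[-1] = x[1]*h[0] = 0
  r_xh[0] = x[0]*h[0] + x[1]*h[1] = 2
  r_xh[1] = x[0]*h[1] + x[1]*h[2] = -2
  r_xh[2] = x[0]*h[2] = 6
r_xh = [0, 2, -2, 6] (for k = -1, ..., 2)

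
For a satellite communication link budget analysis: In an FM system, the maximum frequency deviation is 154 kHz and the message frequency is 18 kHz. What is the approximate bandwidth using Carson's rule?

Carson's rule: BW = 2*(delta_f + f_m)
= 2*(154 + 18) kHz = 344 kHz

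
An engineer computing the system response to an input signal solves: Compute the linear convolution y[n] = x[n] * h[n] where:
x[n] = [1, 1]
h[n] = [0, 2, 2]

y[n] = sum_k x[k]*h[n-k]. Output length = len(x) + len(h) - 1 = 2 + 3 - 1 = 4.
y[0] = 1*0 = 0
y[1] = 1*0 + 1*2 = 2
y[2] = 1*2 + 1*2 = 4
y[3] = 1*2 = 2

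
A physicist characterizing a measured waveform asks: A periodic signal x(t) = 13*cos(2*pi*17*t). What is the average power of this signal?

Average power of A*cos(wt) is A^2/2.
P = 13^2 / 2 = 169/2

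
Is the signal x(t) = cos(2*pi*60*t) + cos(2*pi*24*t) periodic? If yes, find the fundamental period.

f1 = 60 Hz, f2 = 24 Hz
Period T1 = 1/60, T2 = 1/24
Ratio T1/T2 = 24/60, which is rational.
The signal is periodic with fundamental period T = 1/GCD(60,24) = 1/12 s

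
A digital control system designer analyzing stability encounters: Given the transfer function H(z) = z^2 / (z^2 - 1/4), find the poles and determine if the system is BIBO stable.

Poles are roots of the denominator: z^2 - 1/4 = 0.
Quadratic formula: z = [-(0) +/- sqrt((0)^2 - 4*(-1/4))] / 2
Discriminant = 0 + 1 = 1; sqrt = 1.
z = (0 +/- 1) / 2 => z = 1/2 or z = -1/2.
|p1| = 1/2, |p2| = 1/2.
For BIBO stability, all poles must lie inside the unit circle (|p| < 1).
System is STABLE since both |p| < 1.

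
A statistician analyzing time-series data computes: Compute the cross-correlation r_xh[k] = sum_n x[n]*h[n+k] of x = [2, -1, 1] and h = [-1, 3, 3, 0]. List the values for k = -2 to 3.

Both sequences indexed from 0 and zero outside their support.
Lags with overlap: k = -2 to 3.
  r_xh[-2] = x[2]*h[0] = -1
  r_xh[-1] = x[1]*h[0] + x[2]*h[1] = 4
  r_xh[0] = x[0]*h[0] + x[1]*h[1] + x[2]*h[2] = -2
  r_xh[1] = x[0]*h[1] + x[1]*h[2] + x[2]*h[3] = 3
  r_xh[2] = x[0]*h[2] + x[1]*h[3] = 6
  r_xh[3] = x[0]*h[3] = 0
r_xh = [-1, 4, -2, 3, 6, 0] (for k = -2, ..., 3)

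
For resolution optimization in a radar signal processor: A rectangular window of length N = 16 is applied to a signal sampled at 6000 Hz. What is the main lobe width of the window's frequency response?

For a rectangular window of length N,
the main lobe width in frequency is 2*f_s/N.
= 2*6000/16 = 750 Hz
This determines the minimum frequency separation for resolving two sinusoids.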